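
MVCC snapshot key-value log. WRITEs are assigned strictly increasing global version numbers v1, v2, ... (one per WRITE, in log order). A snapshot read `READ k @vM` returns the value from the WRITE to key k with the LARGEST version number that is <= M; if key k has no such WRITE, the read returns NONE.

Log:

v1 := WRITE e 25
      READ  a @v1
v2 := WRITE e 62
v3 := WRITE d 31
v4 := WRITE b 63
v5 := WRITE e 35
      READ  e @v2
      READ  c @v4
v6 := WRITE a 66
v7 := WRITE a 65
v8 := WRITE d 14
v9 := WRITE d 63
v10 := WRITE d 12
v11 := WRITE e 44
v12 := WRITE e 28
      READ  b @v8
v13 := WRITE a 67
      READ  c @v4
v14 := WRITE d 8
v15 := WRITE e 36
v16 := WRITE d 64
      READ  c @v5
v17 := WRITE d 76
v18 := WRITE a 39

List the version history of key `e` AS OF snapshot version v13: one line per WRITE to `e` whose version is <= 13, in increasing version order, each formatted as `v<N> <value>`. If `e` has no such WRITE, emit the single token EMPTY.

Answer: v1 25
v2 62
v5 35
v11 44
v12 28

Derivation:
Scan writes for key=e with version <= 13:
  v1 WRITE e 25 -> keep
  v2 WRITE e 62 -> keep
  v3 WRITE d 31 -> skip
  v4 WRITE b 63 -> skip
  v5 WRITE e 35 -> keep
  v6 WRITE a 66 -> skip
  v7 WRITE a 65 -> skip
  v8 WRITE d 14 -> skip
  v9 WRITE d 63 -> skip
  v10 WRITE d 12 -> skip
  v11 WRITE e 44 -> keep
  v12 WRITE e 28 -> keep
  v13 WRITE a 67 -> skip
  v14 WRITE d 8 -> skip
  v15 WRITE e 36 -> drop (> snap)
  v16 WRITE d 64 -> skip
  v17 WRITE d 76 -> skip
  v18 WRITE a 39 -> skip
Collected: [(1, 25), (2, 62), (5, 35), (11, 44), (12, 28)]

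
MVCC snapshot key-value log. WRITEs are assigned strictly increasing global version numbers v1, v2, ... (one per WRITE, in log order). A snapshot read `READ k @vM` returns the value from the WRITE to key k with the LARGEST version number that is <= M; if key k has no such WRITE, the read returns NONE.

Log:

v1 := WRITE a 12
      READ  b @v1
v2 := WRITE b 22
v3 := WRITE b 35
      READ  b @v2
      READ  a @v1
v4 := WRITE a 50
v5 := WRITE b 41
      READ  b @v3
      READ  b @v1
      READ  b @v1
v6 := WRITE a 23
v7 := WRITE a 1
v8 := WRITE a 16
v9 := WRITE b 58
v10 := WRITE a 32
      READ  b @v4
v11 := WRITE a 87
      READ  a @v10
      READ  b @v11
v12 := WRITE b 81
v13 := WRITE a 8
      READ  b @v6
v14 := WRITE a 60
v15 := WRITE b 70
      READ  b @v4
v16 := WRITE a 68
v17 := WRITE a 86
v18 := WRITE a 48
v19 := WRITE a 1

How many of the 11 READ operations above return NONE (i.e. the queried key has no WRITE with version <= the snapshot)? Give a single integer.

v1: WRITE a=12  (a history now [(1, 12)])
READ b @v1: history=[] -> no version <= 1 -> NONE
v2: WRITE b=22  (b history now [(2, 22)])
v3: WRITE b=35  (b history now [(2, 22), (3, 35)])
READ b @v2: history=[(2, 22), (3, 35)] -> pick v2 -> 22
READ a @v1: history=[(1, 12)] -> pick v1 -> 12
v4: WRITE a=50  (a history now [(1, 12), (4, 50)])
v5: WRITE b=41  (b history now [(2, 22), (3, 35), (5, 41)])
READ b @v3: history=[(2, 22), (3, 35), (5, 41)] -> pick v3 -> 35
READ b @v1: history=[(2, 22), (3, 35), (5, 41)] -> no version <= 1 -> NONE
READ b @v1: history=[(2, 22), (3, 35), (5, 41)] -> no version <= 1 -> NONE
v6: WRITE a=23  (a history now [(1, 12), (4, 50), (6, 23)])
v7: WRITE a=1  (a history now [(1, 12), (4, 50), (6, 23), (7, 1)])
v8: WRITE a=16  (a history now [(1, 12), (4, 50), (6, 23), (7, 1), (8, 16)])
v9: WRITE b=58  (b history now [(2, 22), (3, 35), (5, 41), (9, 58)])
v10: WRITE a=32  (a history now [(1, 12), (4, 50), (6, 23), (7, 1), (8, 16), (10, 32)])
READ b @v4: history=[(2, 22), (3, 35), (5, 41), (9, 58)] -> pick v3 -> 35
v11: WRITE a=87  (a history now [(1, 12), (4, 50), (6, 23), (7, 1), (8, 16), (10, 32), (11, 87)])
READ a @v10: history=[(1, 12), (4, 50), (6, 23), (7, 1), (8, 16), (10, 32), (11, 87)] -> pick v10 -> 32
READ b @v11: history=[(2, 22), (3, 35), (5, 41), (9, 58)] -> pick v9 -> 58
v12: WRITE b=81  (b history now [(2, 22), (3, 35), (5, 41), (9, 58), (12, 81)])
v13: WRITE a=8  (a history now [(1, 12), (4, 50), (6, 23), (7, 1), (8, 16), (10, 32), (11, 87), (13, 8)])
READ b @v6: history=[(2, 22), (3, 35), (5, 41), (9, 58), (12, 81)] -> pick v5 -> 41
v14: WRITE a=60  (a history now [(1, 12), (4, 50), (6, 23), (7, 1), (8, 16), (10, 32), (11, 87), (13, 8), (14, 60)])
v15: WRITE b=70  (b history now [(2, 22), (3, 35), (5, 41), (9, 58), (12, 81), (15, 70)])
READ b @v4: history=[(2, 22), (3, 35), (5, 41), (9, 58), (12, 81), (15, 70)] -> pick v3 -> 35
v16: WRITE a=68  (a history now [(1, 12), (4, 50), (6, 23), (7, 1), (8, 16), (10, 32), (11, 87), (13, 8), (14, 60), (16, 68)])
v17: WRITE a=86  (a history now [(1, 12), (4, 50), (6, 23), (7, 1), (8, 16), (10, 32), (11, 87), (13, 8), (14, 60), (16, 68), (17, 86)])
v18: WRITE a=48  (a history now [(1, 12), (4, 50), (6, 23), (7, 1), (8, 16), (10, 32), (11, 87), (13, 8), (14, 60), (16, 68), (17, 86), (18, 48)])
v19: WRITE a=1  (a history now [(1, 12), (4, 50), (6, 23), (7, 1), (8, 16), (10, 32), (11, 87), (13, 8), (14, 60), (16, 68), (17, 86), (18, 48), (19, 1)])
Read results in order: ['NONE', '22', '12', '35', 'NONE', 'NONE', '35', '32', '58', '41', '35']
NONE count = 3

Answer: 3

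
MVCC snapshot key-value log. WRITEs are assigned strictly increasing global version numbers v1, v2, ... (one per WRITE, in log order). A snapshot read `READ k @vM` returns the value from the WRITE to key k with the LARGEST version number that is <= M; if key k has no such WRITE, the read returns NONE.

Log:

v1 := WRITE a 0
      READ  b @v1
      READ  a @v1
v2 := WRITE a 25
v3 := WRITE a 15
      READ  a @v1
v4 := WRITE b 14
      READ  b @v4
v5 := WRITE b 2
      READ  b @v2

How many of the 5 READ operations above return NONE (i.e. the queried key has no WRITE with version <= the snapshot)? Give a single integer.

Answer: 2

Derivation:
v1: WRITE a=0  (a history now [(1, 0)])
READ b @v1: history=[] -> no version <= 1 -> NONE
READ a @v1: history=[(1, 0)] -> pick v1 -> 0
v2: WRITE a=25  (a history now [(1, 0), (2, 25)])
v3: WRITE a=15  (a history now [(1, 0), (2, 25), (3, 15)])
READ a @v1: history=[(1, 0), (2, 25), (3, 15)] -> pick v1 -> 0
v4: WRITE b=14  (b history now [(4, 14)])
READ b @v4: history=[(4, 14)] -> pick v4 -> 14
v5: WRITE b=2  (b history now [(4, 14), (5, 2)])
READ b @v2: history=[(4, 14), (5, 2)] -> no version <= 2 -> NONE
Read results in order: ['NONE', '0', '0', '14', 'NONE']
NONE count = 2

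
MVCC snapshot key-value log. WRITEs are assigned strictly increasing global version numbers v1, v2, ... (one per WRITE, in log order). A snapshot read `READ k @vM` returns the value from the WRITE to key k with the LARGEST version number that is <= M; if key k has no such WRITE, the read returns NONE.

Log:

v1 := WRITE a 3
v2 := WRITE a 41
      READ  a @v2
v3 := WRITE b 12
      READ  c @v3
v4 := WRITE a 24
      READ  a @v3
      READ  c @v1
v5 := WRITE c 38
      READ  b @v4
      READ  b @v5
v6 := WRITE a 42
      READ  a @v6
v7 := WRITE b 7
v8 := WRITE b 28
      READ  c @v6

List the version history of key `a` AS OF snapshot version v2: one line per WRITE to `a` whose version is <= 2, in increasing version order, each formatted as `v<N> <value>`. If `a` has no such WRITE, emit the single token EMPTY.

Scan writes for key=a with version <= 2:
  v1 WRITE a 3 -> keep
  v2 WRITE a 41 -> keep
  v3 WRITE b 12 -> skip
  v4 WRITE a 24 -> drop (> snap)
  v5 WRITE c 38 -> skip
  v6 WRITE a 42 -> drop (> snap)
  v7 WRITE b 7 -> skip
  v8 WRITE b 28 -> skip
Collected: [(1, 3), (2, 41)]

Answer: v1 3
v2 41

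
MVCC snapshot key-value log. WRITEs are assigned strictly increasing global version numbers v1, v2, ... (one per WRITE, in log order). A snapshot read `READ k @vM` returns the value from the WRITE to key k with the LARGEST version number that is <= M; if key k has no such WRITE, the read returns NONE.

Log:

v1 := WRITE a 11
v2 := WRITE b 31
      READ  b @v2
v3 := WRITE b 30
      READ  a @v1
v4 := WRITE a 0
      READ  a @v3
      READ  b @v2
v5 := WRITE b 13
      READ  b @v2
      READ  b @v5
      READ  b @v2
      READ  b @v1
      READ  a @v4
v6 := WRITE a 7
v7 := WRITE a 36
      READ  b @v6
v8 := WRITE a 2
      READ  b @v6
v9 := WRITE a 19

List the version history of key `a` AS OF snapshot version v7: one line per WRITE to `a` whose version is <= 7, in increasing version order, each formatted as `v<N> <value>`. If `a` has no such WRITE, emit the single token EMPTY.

Answer: v1 11
v4 0
v6 7
v7 36

Derivation:
Scan writes for key=a with version <= 7:
  v1 WRITE a 11 -> keep
  v2 WRITE b 31 -> skip
  v3 WRITE b 30 -> skip
  v4 WRITE a 0 -> keep
  v5 WRITE b 13 -> skip
  v6 WRITE a 7 -> keep
  v7 WRITE a 36 -> keep
  v8 WRITE a 2 -> drop (> snap)
  v9 WRITE a 19 -> drop (> snap)
Collected: [(1, 11), (4, 0), (6, 7), (7, 36)]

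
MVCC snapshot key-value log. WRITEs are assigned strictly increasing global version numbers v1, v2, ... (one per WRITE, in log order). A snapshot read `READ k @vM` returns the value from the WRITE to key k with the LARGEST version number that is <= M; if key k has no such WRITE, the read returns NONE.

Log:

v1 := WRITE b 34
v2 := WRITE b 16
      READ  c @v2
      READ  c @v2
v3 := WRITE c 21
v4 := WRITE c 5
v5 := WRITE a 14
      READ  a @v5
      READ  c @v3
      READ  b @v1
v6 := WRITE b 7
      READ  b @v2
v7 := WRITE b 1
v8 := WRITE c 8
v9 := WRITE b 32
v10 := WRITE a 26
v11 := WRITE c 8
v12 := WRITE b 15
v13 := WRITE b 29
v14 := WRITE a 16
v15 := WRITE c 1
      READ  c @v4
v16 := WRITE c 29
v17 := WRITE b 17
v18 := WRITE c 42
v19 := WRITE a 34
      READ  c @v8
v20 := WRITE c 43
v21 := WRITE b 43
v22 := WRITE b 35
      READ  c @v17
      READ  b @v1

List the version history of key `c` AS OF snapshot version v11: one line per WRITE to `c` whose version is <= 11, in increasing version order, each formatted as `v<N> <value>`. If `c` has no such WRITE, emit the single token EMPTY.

Scan writes for key=c with version <= 11:
  v1 WRITE b 34 -> skip
  v2 WRITE b 16 -> skip
  v3 WRITE c 21 -> keep
  v4 WRITE c 5 -> keep
  v5 WRITE a 14 -> skip
  v6 WRITE b 7 -> skip
  v7 WRITE b 1 -> skip
  v8 WRITE c 8 -> keep
  v9 WRITE b 32 -> skip
  v10 WRITE a 26 -> skip
  v11 WRITE c 8 -> keep
  v12 WRITE b 15 -> skip
  v13 WRITE b 29 -> skip
  v14 WRITE a 16 -> skip
  v15 WRITE c 1 -> drop (> snap)
  v16 WRITE c 29 -> drop (> snap)
  v17 WRITE b 17 -> skip
  v18 WRITE c 42 -> drop (> snap)
  v19 WRITE a 34 -> skip
  v20 WRITE c 43 -> drop (> snap)
  v21 WRITE b 43 -> skip
  v22 WRITE b 35 -> skip
Collected: [(3, 21), (4, 5), (8, 8), (11, 8)]

Answer: v3 21
v4 5
v8 8
v11 8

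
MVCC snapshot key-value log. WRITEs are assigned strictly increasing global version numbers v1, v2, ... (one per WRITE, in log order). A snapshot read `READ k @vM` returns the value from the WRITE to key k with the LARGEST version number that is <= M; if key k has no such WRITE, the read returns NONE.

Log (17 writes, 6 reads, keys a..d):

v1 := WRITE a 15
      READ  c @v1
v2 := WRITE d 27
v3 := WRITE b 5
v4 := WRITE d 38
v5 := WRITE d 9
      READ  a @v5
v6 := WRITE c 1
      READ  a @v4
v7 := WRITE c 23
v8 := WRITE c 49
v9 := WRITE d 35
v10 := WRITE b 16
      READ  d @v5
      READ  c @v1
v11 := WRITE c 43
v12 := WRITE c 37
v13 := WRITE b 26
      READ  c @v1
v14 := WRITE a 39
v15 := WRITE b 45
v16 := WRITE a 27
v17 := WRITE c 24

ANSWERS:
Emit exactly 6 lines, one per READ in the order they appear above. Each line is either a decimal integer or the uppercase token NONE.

v1: WRITE a=15  (a history now [(1, 15)])
READ c @v1: history=[] -> no version <= 1 -> NONE
v2: WRITE d=27  (d history now [(2, 27)])
v3: WRITE b=5  (b history now [(3, 5)])
v4: WRITE d=38  (d history now [(2, 27), (4, 38)])
v5: WRITE d=9  (d history now [(2, 27), (4, 38), (5, 9)])
READ a @v5: history=[(1, 15)] -> pick v1 -> 15
v6: WRITE c=1  (c history now [(6, 1)])
READ a @v4: history=[(1, 15)] -> pick v1 -> 15
v7: WRITE c=23  (c history now [(6, 1), (7, 23)])
v8: WRITE c=49  (c history now [(6, 1), (7, 23), (8, 49)])
v9: WRITE d=35  (d history now [(2, 27), (4, 38), (5, 9), (9, 35)])
v10: WRITE b=16  (b history now [(3, 5), (10, 16)])
READ d @v5: history=[(2, 27), (4, 38), (5, 9), (9, 35)] -> pick v5 -> 9
READ c @v1: history=[(6, 1), (7, 23), (8, 49)] -> no version <= 1 -> NONE
v11: WRITE c=43  (c history now [(6, 1), (7, 23), (8, 49), (11, 43)])
v12: WRITE c=37  (c history now [(6, 1), (7, 23), (8, 49), (11, 43), (12, 37)])
v13: WRITE b=26  (b history now [(3, 5), (10, 16), (13, 26)])
READ c @v1: history=[(6, 1), (7, 23), (8, 49), (11, 43), (12, 37)] -> no version <= 1 -> NONE
v14: WRITE a=39  (a history now [(1, 15), (14, 39)])
v15: WRITE b=45  (b history now [(3, 5), (10, 16), (13, 26), (15, 45)])
v16: WRITE a=27  (a history now [(1, 15), (14, 39), (16, 27)])
v17: WRITE c=24  (c history now [(6, 1), (7, 23), (8, 49), (11, 43), (12, 37), (17, 24)])

Answer: NONE
15
15
9
NONE
NONE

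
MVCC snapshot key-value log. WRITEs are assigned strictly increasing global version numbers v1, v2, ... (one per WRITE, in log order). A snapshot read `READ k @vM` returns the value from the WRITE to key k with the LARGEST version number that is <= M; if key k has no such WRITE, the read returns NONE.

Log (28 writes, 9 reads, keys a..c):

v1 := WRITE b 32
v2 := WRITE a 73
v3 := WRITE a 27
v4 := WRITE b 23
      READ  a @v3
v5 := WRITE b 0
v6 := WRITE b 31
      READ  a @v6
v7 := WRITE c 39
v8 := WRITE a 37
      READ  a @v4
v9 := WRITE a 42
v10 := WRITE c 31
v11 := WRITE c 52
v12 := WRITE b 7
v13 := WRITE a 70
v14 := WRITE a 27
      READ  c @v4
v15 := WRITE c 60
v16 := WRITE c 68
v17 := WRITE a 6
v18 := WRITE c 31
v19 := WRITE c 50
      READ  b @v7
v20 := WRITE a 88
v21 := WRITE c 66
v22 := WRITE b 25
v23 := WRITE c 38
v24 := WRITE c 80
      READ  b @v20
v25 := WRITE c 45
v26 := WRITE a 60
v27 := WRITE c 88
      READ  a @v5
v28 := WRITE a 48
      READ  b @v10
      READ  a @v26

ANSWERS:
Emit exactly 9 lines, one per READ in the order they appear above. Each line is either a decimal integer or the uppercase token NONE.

Answer: 27
27
27
NONE
31
7
27
31
60

Derivation:
v1: WRITE b=32  (b history now [(1, 32)])
v2: WRITE a=73  (a history now [(2, 73)])
v3: WRITE a=27  (a history now [(2, 73), (3, 27)])
v4: WRITE b=23  (b history now [(1, 32), (4, 23)])
READ a @v3: history=[(2, 73), (3, 27)] -> pick v3 -> 27
v5: WRITE b=0  (b history now [(1, 32), (4, 23), (5, 0)])
v6: WRITE b=31  (b history now [(1, 32), (4, 23), (5, 0), (6, 31)])
READ a @v6: history=[(2, 73), (3, 27)] -> pick v3 -> 27
v7: WRITE c=39  (c history now [(7, 39)])
v8: WRITE a=37  (a history now [(2, 73), (3, 27), (8, 37)])
READ a @v4: history=[(2, 73), (3, 27), (8, 37)] -> pick v3 -> 27
v9: WRITE a=42  (a history now [(2, 73), (3, 27), (8, 37), (9, 42)])
v10: WRITE c=31  (c history now [(7, 39), (10, 31)])
v11: WRITE c=52  (c history now [(7, 39), (10, 31), (11, 52)])
v12: WRITE b=7  (b history now [(1, 32), (4, 23), (5, 0), (6, 31), (12, 7)])
v13: WRITE a=70  (a history now [(2, 73), (3, 27), (8, 37), (9, 42), (13, 70)])
v14: WRITE a=27  (a history now [(2, 73), (3, 27), (8, 37), (9, 42), (13, 70), (14, 27)])
READ c @v4: history=[(7, 39), (10, 31), (11, 52)] -> no version <= 4 -> NONE
v15: WRITE c=60  (c history now [(7, 39), (10, 31), (11, 52), (15, 60)])
v16: WRITE c=68  (c history now [(7, 39), (10, 31), (11, 52), (15, 60), (16, 68)])
v17: WRITE a=6  (a history now [(2, 73), (3, 27), (8, 37), (9, 42), (13, 70), (14, 27), (17, 6)])
v18: WRITE c=31  (c history now [(7, 39), (10, 31), (11, 52), (15, 60), (16, 68), (18, 31)])
v19: WRITE c=50  (c history now [(7, 39), (10, 31), (11, 52), (15, 60), (16, 68), (18, 31), (19, 50)])
READ b @v7: history=[(1, 32), (4, 23), (5, 0), (6, 31), (12, 7)] -> pick v6 -> 31
v20: WRITE a=88  (a history now [(2, 73), (3, 27), (8, 37), (9, 42), (13, 70), (14, 27), (17, 6), (20, 88)])
v21: WRITE c=66  (c history now [(7, 39), (10, 31), (11, 52), (15, 60), (16, 68), (18, 31), (19, 50), (21, 66)])
v22: WRITE b=25  (b history now [(1, 32), (4, 23), (5, 0), (6, 31), (12, 7), (22, 25)])
v23: WRITE c=38  (c history now [(7, 39), (10, 31), (11, 52), (15, 60), (16, 68), (18, 31), (19, 50), (21, 66), (23, 38)])
v24: WRITE c=80  (c history now [(7, 39), (10, 31), (11, 52), (15, 60), (16, 68), (18, 31), (19, 50), (21, 66), (23, 38), (24, 80)])
READ b @v20: history=[(1, 32), (4, 23), (5, 0), (6, 31), (12, 7), (22, 25)] -> pick v12 -> 7
v25: WRITE c=45  (c history now [(7, 39), (10, 31), (11, 52), (15, 60), (16, 68), (18, 31), (19, 50), (21, 66), (23, 38), (24, 80), (25, 45)])
v26: WRITE a=60  (a history now [(2, 73), (3, 27), (8, 37), (9, 42), (13, 70), (14, 27), (17, 6), (20, 88), (26, 60)])
v27: WRITE c=88  (c history now [(7, 39), (10, 31), (11, 52), (15, 60), (16, 68), (18, 31), (19, 50), (21, 66), (23, 38), (24, 80), (25, 45), (27, 88)])
READ a @v5: history=[(2, 73), (3, 27), (8, 37), (9, 42), (13, 70), (14, 27), (17, 6), (20, 88), (26, 60)] -> pick v3 -> 27
v28: WRITE a=48  (a history now [(2, 73), (3, 27), (8, 37), (9, 42), (13, 70), (14, 27), (17, 6), (20, 88), (26, 60), (28, 48)])
READ b @v10: history=[(1, 32), (4, 23), (5, 0), (6, 31), (12, 7), (22, 25)] -> pick v6 -> 31
READ a @v26: history=[(2, 73), (3, 27), (8, 37), (9, 42), (13, 70), (14, 27), (17, 6), (20, 88), (26, 60), (28, 48)] -> pick v26 -> 60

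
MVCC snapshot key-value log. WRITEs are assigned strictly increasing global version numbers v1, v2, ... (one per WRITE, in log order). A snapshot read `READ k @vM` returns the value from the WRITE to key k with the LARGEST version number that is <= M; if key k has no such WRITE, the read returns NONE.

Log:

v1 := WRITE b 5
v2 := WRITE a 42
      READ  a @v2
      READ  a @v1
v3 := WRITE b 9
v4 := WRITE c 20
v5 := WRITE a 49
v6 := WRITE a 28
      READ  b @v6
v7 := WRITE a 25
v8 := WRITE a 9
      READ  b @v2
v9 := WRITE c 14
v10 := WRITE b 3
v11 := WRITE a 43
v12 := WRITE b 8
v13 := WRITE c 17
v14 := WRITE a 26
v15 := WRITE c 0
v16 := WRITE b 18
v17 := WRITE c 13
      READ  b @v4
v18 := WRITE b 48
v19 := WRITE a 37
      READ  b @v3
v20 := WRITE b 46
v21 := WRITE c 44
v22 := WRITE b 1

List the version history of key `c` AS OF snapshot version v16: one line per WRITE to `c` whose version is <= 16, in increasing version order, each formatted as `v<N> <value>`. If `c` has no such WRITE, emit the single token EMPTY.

Scan writes for key=c with version <= 16:
  v1 WRITE b 5 -> skip
  v2 WRITE a 42 -> skip
  v3 WRITE b 9 -> skip
  v4 WRITE c 20 -> keep
  v5 WRITE a 49 -> skip
  v6 WRITE a 28 -> skip
  v7 WRITE a 25 -> skip
  v8 WRITE a 9 -> skip
  v9 WRITE c 14 -> keep
  v10 WRITE b 3 -> skip
  v11 WRITE a 43 -> skip
  v12 WRITE b 8 -> skip
  v13 WRITE c 17 -> keep
  v14 WRITE a 26 -> skip
  v15 WRITE c 0 -> keep
  v16 WRITE b 18 -> skip
  v17 WRITE c 13 -> drop (> snap)
  v18 WRITE b 48 -> skip
  v19 WRITE a 37 -> skip
  v20 WRITE b 46 -> skip
  v21 WRITE c 44 -> drop (> snap)
  v22 WRITE b 1 -> skip
Collected: [(4, 20), (9, 14), (13, 17), (15, 0)]

Answer: v4 20
v9 14
v13 17
v15 0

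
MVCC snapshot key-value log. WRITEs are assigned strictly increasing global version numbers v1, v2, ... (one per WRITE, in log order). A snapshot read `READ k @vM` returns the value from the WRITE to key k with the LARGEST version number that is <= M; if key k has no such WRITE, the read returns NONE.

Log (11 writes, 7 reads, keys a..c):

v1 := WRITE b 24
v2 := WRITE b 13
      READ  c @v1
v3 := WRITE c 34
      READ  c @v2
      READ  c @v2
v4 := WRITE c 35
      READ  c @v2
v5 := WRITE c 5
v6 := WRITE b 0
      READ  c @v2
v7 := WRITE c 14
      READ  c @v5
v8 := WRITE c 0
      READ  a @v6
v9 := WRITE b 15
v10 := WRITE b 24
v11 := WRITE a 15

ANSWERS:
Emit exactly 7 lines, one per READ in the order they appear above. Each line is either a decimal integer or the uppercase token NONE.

v1: WRITE b=24  (b history now [(1, 24)])
v2: WRITE b=13  (b history now [(1, 24), (2, 13)])
READ c @v1: history=[] -> no version <= 1 -> NONE
v3: WRITE c=34  (c history now [(3, 34)])
READ c @v2: history=[(3, 34)] -> no version <= 2 -> NONE
READ c @v2: history=[(3, 34)] -> no version <= 2 -> NONE
v4: WRITE c=35  (c history now [(3, 34), (4, 35)])
READ c @v2: history=[(3, 34), (4, 35)] -> no version <= 2 -> NONE
v5: WRITE c=5  (c history now [(3, 34), (4, 35), (5, 5)])
v6: WRITE b=0  (b history now [(1, 24), (2, 13), (6, 0)])
READ c @v2: history=[(3, 34), (4, 35), (5, 5)] -> no version <= 2 -> NONE
v7: WRITE c=14  (c history now [(3, 34), (4, 35), (5, 5), (7, 14)])
READ c @v5: history=[(3, 34), (4, 35), (5, 5), (7, 14)] -> pick v5 -> 5
v8: WRITE c=0  (c history now [(3, 34), (4, 35), (5, 5), (7, 14), (8, 0)])
READ a @v6: history=[] -> no version <= 6 -> NONE
v9: WRITE b=15  (b history now [(1, 24), (2, 13), (6, 0), (9, 15)])
v10: WRITE b=24  (b history now [(1, 24), (2, 13), (6, 0), (9, 15), (10, 24)])
v11: WRITE a=15  (a history now [(11, 15)])

Answer: NONE
NONE
NONE
NONE
NONE
5
NONE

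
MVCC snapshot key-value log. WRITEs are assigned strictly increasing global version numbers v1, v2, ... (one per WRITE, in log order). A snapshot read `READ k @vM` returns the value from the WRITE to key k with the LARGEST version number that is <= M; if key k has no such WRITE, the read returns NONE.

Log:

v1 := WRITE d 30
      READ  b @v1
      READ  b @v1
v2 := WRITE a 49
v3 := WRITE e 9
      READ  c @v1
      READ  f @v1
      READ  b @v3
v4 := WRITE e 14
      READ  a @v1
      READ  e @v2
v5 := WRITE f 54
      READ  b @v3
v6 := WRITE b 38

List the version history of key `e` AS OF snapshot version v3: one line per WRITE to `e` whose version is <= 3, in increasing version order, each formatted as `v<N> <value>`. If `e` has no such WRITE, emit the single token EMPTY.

Scan writes for key=e with version <= 3:
  v1 WRITE d 30 -> skip
  v2 WRITE a 49 -> skip
  v3 WRITE e 9 -> keep
  v4 WRITE e 14 -> drop (> snap)
  v5 WRITE f 54 -> skip
  v6 WRITE b 38 -> skip
Collected: [(3, 9)]

Answer: v3 9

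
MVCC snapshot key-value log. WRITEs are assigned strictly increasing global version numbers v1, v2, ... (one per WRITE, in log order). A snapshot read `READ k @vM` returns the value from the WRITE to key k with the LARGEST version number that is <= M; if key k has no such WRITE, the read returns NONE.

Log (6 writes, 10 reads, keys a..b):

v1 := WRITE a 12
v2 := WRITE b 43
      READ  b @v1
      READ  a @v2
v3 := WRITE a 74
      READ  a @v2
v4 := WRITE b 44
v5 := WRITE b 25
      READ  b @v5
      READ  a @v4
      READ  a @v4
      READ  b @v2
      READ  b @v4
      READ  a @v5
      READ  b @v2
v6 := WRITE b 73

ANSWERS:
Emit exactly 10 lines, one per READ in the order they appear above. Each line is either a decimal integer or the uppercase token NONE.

Answer: NONE
12
12
25
74
74
43
44
74
43

Derivation:
v1: WRITE a=12  (a history now [(1, 12)])
v2: WRITE b=43  (b history now [(2, 43)])
READ b @v1: history=[(2, 43)] -> no version <= 1 -> NONE
READ a @v2: history=[(1, 12)] -> pick v1 -> 12
v3: WRITE a=74  (a history now [(1, 12), (3, 74)])
READ a @v2: history=[(1, 12), (3, 74)] -> pick v1 -> 12
v4: WRITE b=44  (b history now [(2, 43), (4, 44)])
v5: WRITE b=25  (b history now [(2, 43), (4, 44), (5, 25)])
READ b @v5: history=[(2, 43), (4, 44), (5, 25)] -> pick v5 -> 25
READ a @v4: history=[(1, 12), (3, 74)] -> pick v3 -> 74
READ a @v4: history=[(1, 12), (3, 74)] -> pick v3 -> 74
READ b @v2: history=[(2, 43), (4, 44), (5, 25)] -> pick v2 -> 43
READ b @v4: history=[(2, 43), (4, 44), (5, 25)] -> pick v4 -> 44
READ a @v5: history=[(1, 12), (3, 74)] -> pick v3 -> 74
READ b @v2: history=[(2, 43), (4, 44), (5, 25)] -> pick v2 -> 43
v6: WRITE b=73  (b history now [(2, 43), (4, 44), (5, 25), (6, 73)])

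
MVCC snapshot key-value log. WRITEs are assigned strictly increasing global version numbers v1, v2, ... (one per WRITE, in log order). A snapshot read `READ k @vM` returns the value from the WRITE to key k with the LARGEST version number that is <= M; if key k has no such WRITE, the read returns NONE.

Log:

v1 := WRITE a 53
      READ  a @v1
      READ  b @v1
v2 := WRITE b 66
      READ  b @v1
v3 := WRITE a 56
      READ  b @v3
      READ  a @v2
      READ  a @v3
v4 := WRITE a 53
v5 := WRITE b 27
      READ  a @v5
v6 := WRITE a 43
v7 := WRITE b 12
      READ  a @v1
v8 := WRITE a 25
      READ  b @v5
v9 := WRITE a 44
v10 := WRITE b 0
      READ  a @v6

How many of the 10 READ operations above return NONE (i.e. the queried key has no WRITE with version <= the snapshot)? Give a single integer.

Answer: 2

Derivation:
v1: WRITE a=53  (a history now [(1, 53)])
READ a @v1: history=[(1, 53)] -> pick v1 -> 53
READ b @v1: history=[] -> no version <= 1 -> NONE
v2: WRITE b=66  (b history now [(2, 66)])
READ b @v1: history=[(2, 66)] -> no version <= 1 -> NONE
v3: WRITE a=56  (a history now [(1, 53), (3, 56)])
READ b @v3: history=[(2, 66)] -> pick v2 -> 66
READ a @v2: history=[(1, 53), (3, 56)] -> pick v1 -> 53
READ a @v3: history=[(1, 53), (3, 56)] -> pick v3 -> 56
v4: WRITE a=53  (a history now [(1, 53), (3, 56), (4, 53)])
v5: WRITE b=27  (b history now [(2, 66), (5, 27)])
READ a @v5: history=[(1, 53), (3, 56), (4, 53)] -> pick v4 -> 53
v6: WRITE a=43  (a history now [(1, 53), (3, 56), (4, 53), (6, 43)])
v7: WRITE b=12  (b history now [(2, 66), (5, 27), (7, 12)])
READ a @v1: history=[(1, 53), (3, 56), (4, 53), (6, 43)] -> pick v1 -> 53
v8: WRITE a=25  (a history now [(1, 53), (3, 56), (4, 53), (6, 43), (8, 25)])
READ b @v5: history=[(2, 66), (5, 27), (7, 12)] -> pick v5 -> 27
v9: WRITE a=44  (a history now [(1, 53), (3, 56), (4, 53), (6, 43), (8, 25), (9, 44)])
v10: WRITE b=0  (b history now [(2, 66), (5, 27), (7, 12), (10, 0)])
READ a @v6: history=[(1, 53), (3, 56), (4, 53), (6, 43), (8, 25), (9, 44)] -> pick v6 -> 43
Read results in order: ['53', 'NONE', 'NONE', '66', '53', '56', '53', '53', '27', '43']
NONE count = 2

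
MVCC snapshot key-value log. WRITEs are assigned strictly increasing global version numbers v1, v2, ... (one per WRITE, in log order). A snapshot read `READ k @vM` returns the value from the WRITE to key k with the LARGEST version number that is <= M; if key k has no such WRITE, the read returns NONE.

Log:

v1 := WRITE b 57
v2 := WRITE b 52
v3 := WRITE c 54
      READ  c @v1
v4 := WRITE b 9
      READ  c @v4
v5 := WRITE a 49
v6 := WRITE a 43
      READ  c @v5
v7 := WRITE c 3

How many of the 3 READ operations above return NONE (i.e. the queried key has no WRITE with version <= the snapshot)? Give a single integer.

v1: WRITE b=57  (b history now [(1, 57)])
v2: WRITE b=52  (b history now [(1, 57), (2, 52)])
v3: WRITE c=54  (c history now [(3, 54)])
READ c @v1: history=[(3, 54)] -> no version <= 1 -> NONE
v4: WRITE b=9  (b history now [(1, 57), (2, 52), (4, 9)])
READ c @v4: history=[(3, 54)] -> pick v3 -> 54
v5: WRITE a=49  (a history now [(5, 49)])
v6: WRITE a=43  (a history now [(5, 49), (6, 43)])
READ c @v5: history=[(3, 54)] -> pick v3 -> 54
v7: WRITE c=3  (c history now [(3, 54), (7, 3)])
Read results in order: ['NONE', '54', '54']
NONE count = 1

Answer: 1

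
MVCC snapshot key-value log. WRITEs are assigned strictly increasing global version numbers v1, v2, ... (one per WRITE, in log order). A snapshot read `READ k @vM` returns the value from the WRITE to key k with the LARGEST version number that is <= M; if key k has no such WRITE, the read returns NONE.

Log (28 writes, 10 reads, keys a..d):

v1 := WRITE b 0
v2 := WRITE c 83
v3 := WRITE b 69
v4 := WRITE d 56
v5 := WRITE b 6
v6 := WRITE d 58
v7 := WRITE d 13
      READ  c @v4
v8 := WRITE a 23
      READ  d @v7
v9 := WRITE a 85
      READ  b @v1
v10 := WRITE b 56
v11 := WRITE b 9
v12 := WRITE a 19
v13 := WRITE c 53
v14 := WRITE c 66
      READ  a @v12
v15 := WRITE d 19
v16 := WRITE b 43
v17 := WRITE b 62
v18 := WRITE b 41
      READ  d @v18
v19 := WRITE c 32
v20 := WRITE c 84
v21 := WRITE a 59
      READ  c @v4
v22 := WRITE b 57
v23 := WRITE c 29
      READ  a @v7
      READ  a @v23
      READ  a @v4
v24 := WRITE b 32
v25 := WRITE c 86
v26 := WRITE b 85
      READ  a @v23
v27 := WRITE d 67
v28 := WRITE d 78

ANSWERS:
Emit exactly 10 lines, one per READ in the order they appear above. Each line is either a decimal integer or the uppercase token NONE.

v1: WRITE b=0  (b history now [(1, 0)])
v2: WRITE c=83  (c history now [(2, 83)])
v3: WRITE b=69  (b history now [(1, 0), (3, 69)])
v4: WRITE d=56  (d history now [(4, 56)])
v5: WRITE b=6  (b history now [(1, 0), (3, 69), (5, 6)])
v6: WRITE d=58  (d history now [(4, 56), (6, 58)])
v7: WRITE d=13  (d history now [(4, 56), (6, 58), (7, 13)])
READ c @v4: history=[(2, 83)] -> pick v2 -> 83
v8: WRITE a=23  (a history now [(8, 23)])
READ d @v7: history=[(4, 56), (6, 58), (7, 13)] -> pick v7 -> 13
v9: WRITE a=85  (a history now [(8, 23), (9, 85)])
READ b @v1: history=[(1, 0), (3, 69), (5, 6)] -> pick v1 -> 0
v10: WRITE b=56  (b history now [(1, 0), (3, 69), (5, 6), (10, 56)])
v11: WRITE b=9  (b history now [(1, 0), (3, 69), (5, 6), (10, 56), (11, 9)])
v12: WRITE a=19  (a history now [(8, 23), (9, 85), (12, 19)])
v13: WRITE c=53  (c history now [(2, 83), (13, 53)])
v14: WRITE c=66  (c history now [(2, 83), (13, 53), (14, 66)])
READ a @v12: history=[(8, 23), (9, 85), (12, 19)] -> pick v12 -> 19
v15: WRITE d=19  (d history now [(4, 56), (6, 58), (7, 13), (15, 19)])
v16: WRITE b=43  (b history now [(1, 0), (3, 69), (5, 6), (10, 56), (11, 9), (16, 43)])
v17: WRITE b=62  (b history now [(1, 0), (3, 69), (5, 6), (10, 56), (11, 9), (16, 43), (17, 62)])
v18: WRITE b=41  (b history now [(1, 0), (3, 69), (5, 6), (10, 56), (11, 9), (16, 43), (17, 62), (18, 41)])
READ d @v18: history=[(4, 56), (6, 58), (7, 13), (15, 19)] -> pick v15 -> 19
v19: WRITE c=32  (c history now [(2, 83), (13, 53), (14, 66), (19, 32)])
v20: WRITE c=84  (c history now [(2, 83), (13, 53), (14, 66), (19, 32), (20, 84)])
v21: WRITE a=59  (a history now [(8, 23), (9, 85), (12, 19), (21, 59)])
READ c @v4: history=[(2, 83), (13, 53), (14, 66), (19, 32), (20, 84)] -> pick v2 -> 83
v22: WRITE b=57  (b history now [(1, 0), (3, 69), (5, 6), (10, 56), (11, 9), (16, 43), (17, 62), (18, 41), (22, 57)])
v23: WRITE c=29  (c history now [(2, 83), (13, 53), (14, 66), (19, 32), (20, 84), (23, 29)])
READ a @v7: history=[(8, 23), (9, 85), (12, 19), (21, 59)] -> no version <= 7 -> NONE
READ a @v23: history=[(8, 23), (9, 85), (12, 19), (21, 59)] -> pick v21 -> 59
READ a @v4: history=[(8, 23), (9, 85), (12, 19), (21, 59)] -> no version <= 4 -> NONE
v24: WRITE b=32  (b history now [(1, 0), (3, 69), (5, 6), (10, 56), (11, 9), (16, 43), (17, 62), (18, 41), (22, 57), (24, 32)])
v25: WRITE c=86  (c history now [(2, 83), (13, 53), (14, 66), (19, 32), (20, 84), (23, 29), (25, 86)])
v26: WRITE b=85  (b history now [(1, 0), (3, 69), (5, 6), (10, 56), (11, 9), (16, 43), (17, 62), (18, 41), (22, 57), (24, 32), (26, 85)])
READ a @v23: history=[(8, 23), (9, 85), (12, 19), (21, 59)] -> pick v21 -> 59
v27: WRITE d=67  (d history now [(4, 56), (6, 58), (7, 13), (15, 19), (27, 67)])
v28: WRITE d=78  (d history now [(4, 56), (6, 58), (7, 13), (15, 19), (27, 67), (28, 78)])

Answer: 83
13
0
19
19
83
NONE
59
NONE
59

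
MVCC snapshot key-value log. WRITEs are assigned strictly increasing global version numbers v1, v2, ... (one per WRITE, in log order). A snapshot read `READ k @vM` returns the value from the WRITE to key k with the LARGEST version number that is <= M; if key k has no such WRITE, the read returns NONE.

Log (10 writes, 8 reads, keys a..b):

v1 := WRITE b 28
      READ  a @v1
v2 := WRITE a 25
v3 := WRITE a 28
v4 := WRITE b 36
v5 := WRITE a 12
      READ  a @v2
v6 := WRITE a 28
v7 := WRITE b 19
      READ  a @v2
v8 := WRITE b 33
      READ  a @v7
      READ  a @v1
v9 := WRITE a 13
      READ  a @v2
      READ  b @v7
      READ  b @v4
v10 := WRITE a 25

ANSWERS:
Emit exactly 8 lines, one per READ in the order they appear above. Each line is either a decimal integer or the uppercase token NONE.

Answer: NONE
25
25
28
NONE
25
19
36

Derivation:
v1: WRITE b=28  (b history now [(1, 28)])
READ a @v1: history=[] -> no version <= 1 -> NONE
v2: WRITE a=25  (a history now [(2, 25)])
v3: WRITE a=28  (a history now [(2, 25), (3, 28)])
v4: WRITE b=36  (b history now [(1, 28), (4, 36)])
v5: WRITE a=12  (a history now [(2, 25), (3, 28), (5, 12)])
READ a @v2: history=[(2, 25), (3, 28), (5, 12)] -> pick v2 -> 25
v6: WRITE a=28  (a history now [(2, 25), (3, 28), (5, 12), (6, 28)])
v7: WRITE b=19  (b history now [(1, 28), (4, 36), (7, 19)])
READ a @v2: history=[(2, 25), (3, 28), (5, 12), (6, 28)] -> pick v2 -> 25
v8: WRITE b=33  (b history now [(1, 28), (4, 36), (7, 19), (8, 33)])
READ a @v7: history=[(2, 25), (3, 28), (5, 12), (6, 28)] -> pick v6 -> 28
READ a @v1: history=[(2, 25), (3, 28), (5, 12), (6, 28)] -> no version <= 1 -> NONE
v9: WRITE a=13  (a history now [(2, 25), (3, 28), (5, 12), (6, 28), (9, 13)])
READ a @v2: history=[(2, 25), (3, 28), (5, 12), (6, 28), (9, 13)] -> pick v2 -> 25
READ b @v7: history=[(1, 28), (4, 36), (7, 19), (8, 33)] -> pick v7 -> 19
READ b @v4: history=[(1, 28), (4, 36), (7, 19), (8, 33)] -> pick v4 -> 36
v10: WRITE a=25  (a history now [(2, 25), (3, 28), (5, 12), (6, 28), (9, 13), (10, 25)])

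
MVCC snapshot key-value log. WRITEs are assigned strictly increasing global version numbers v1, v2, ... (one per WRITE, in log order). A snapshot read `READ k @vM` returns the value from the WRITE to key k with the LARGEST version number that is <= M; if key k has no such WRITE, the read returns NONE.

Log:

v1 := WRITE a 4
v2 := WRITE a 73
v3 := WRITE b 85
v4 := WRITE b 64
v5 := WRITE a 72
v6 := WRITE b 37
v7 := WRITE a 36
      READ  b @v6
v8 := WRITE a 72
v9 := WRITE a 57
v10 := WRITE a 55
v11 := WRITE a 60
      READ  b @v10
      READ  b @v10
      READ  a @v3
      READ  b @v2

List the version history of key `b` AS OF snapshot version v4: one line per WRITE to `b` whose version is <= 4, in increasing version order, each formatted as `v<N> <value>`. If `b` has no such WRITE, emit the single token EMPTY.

Answer: v3 85
v4 64

Derivation:
Scan writes for key=b with version <= 4:
  v1 WRITE a 4 -> skip
  v2 WRITE a 73 -> skip
  v3 WRITE b 85 -> keep
  v4 WRITE b 64 -> keep
  v5 WRITE a 72 -> skip
  v6 WRITE b 37 -> drop (> snap)
  v7 WRITE a 36 -> skip
  v8 WRITE a 72 -> skip
  v9 WRITE a 57 -> skip
  v10 WRITE a 55 -> skip
  v11 WRITE a 60 -> skip
Collected: [(3, 85), (4, 64)]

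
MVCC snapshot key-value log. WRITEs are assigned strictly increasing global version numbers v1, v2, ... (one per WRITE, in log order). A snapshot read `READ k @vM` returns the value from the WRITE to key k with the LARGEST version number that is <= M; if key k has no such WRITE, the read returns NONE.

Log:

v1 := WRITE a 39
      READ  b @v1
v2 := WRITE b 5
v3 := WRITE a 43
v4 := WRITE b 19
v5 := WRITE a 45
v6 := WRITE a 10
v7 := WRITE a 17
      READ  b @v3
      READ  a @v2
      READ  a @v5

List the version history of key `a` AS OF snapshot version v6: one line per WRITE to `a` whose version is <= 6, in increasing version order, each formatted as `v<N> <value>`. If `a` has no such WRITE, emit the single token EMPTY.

Scan writes for key=a with version <= 6:
  v1 WRITE a 39 -> keep
  v2 WRITE b 5 -> skip
  v3 WRITE a 43 -> keep
  v4 WRITE b 19 -> skip
  v5 WRITE a 45 -> keep
  v6 WRITE a 10 -> keep
  v7 WRITE a 17 -> drop (> snap)
Collected: [(1, 39), (3, 43), (5, 45), (6, 10)]

Answer: v1 39
v3 43
v5 45
v6 10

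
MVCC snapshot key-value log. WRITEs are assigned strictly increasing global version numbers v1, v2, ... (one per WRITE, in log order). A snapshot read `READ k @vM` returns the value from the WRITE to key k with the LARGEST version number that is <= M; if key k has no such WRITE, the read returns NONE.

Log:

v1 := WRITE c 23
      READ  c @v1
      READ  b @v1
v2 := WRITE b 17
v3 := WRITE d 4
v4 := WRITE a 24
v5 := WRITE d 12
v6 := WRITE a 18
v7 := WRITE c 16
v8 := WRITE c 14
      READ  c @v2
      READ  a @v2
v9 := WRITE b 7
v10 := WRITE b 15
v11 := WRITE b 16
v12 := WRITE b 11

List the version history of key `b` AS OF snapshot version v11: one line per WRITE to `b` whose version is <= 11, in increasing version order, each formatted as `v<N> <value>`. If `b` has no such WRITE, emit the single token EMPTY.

Scan writes for key=b with version <= 11:
  v1 WRITE c 23 -> skip
  v2 WRITE b 17 -> keep
  v3 WRITE d 4 -> skip
  v4 WRITE a 24 -> skip
  v5 WRITE d 12 -> skip
  v6 WRITE a 18 -> skip
  v7 WRITE c 16 -> skip
  v8 WRITE c 14 -> skip
  v9 WRITE b 7 -> keep
  v10 WRITE b 15 -> keep
  v11 WRITE b 16 -> keep
  v12 WRITE b 11 -> drop (> snap)
Collected: [(2, 17), (9, 7), (10, 15), (11, 16)]

Answer: v2 17
v9 7
v10 15
v11 16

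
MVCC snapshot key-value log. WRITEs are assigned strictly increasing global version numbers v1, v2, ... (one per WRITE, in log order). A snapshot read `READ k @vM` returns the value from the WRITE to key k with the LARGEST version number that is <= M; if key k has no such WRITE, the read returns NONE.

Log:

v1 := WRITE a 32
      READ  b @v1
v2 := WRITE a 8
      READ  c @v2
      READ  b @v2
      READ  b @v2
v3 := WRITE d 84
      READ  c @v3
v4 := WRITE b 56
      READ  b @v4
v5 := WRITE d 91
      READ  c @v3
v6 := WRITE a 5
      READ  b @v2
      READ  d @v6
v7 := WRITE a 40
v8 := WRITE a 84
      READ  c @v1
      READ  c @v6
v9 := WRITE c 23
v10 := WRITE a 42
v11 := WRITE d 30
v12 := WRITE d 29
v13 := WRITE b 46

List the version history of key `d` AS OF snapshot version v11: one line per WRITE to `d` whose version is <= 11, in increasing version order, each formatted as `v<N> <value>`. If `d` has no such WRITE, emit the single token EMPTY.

Answer: v3 84
v5 91
v11 30

Derivation:
Scan writes for key=d with version <= 11:
  v1 WRITE a 32 -> skip
  v2 WRITE a 8 -> skip
  v3 WRITE d 84 -> keep
  v4 WRITE b 56 -> skip
  v5 WRITE d 91 -> keep
  v6 WRITE a 5 -> skip
  v7 WRITE a 40 -> skip
  v8 WRITE a 84 -> skip
  v9 WRITE c 23 -> skip
  v10 WRITE a 42 -> skip
  v11 WRITE d 30 -> keep
  v12 WRITE d 29 -> drop (> snap)
  v13 WRITE b 46 -> skip
Collected: [(3, 84), (5, 91), (11, 30)]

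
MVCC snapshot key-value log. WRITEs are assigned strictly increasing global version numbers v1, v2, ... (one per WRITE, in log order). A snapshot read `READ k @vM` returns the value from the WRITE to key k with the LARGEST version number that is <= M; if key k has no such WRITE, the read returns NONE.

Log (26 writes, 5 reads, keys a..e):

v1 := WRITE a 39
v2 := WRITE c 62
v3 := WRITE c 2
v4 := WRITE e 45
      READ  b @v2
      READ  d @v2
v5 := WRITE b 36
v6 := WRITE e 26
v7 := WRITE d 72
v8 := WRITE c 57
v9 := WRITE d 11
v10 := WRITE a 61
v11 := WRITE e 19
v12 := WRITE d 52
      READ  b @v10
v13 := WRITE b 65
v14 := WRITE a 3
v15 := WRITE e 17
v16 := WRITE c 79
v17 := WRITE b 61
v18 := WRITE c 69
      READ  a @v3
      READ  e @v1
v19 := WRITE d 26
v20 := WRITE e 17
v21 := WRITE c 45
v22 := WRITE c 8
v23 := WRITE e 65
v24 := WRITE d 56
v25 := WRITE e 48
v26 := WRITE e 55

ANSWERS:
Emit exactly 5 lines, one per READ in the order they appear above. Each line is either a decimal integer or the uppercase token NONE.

Answer: NONE
NONE
36
39
NONE

Derivation:
v1: WRITE a=39  (a history now [(1, 39)])
v2: WRITE c=62  (c history now [(2, 62)])
v3: WRITE c=2  (c history now [(2, 62), (3, 2)])
v4: WRITE e=45  (e history now [(4, 45)])
READ b @v2: history=[] -> no version <= 2 -> NONE
READ d @v2: history=[] -> no version <= 2 -> NONE
v5: WRITE b=36  (b history now [(5, 36)])
v6: WRITE e=26  (e history now [(4, 45), (6, 26)])
v7: WRITE d=72  (d history now [(7, 72)])
v8: WRITE c=57  (c history now [(2, 62), (3, 2), (8, 57)])
v9: WRITE d=11  (d history now [(7, 72), (9, 11)])
v10: WRITE a=61  (a history now [(1, 39), (10, 61)])
v11: WRITE e=19  (e history now [(4, 45), (6, 26), (11, 19)])
v12: WRITE d=52  (d history now [(7, 72), (9, 11), (12, 52)])
READ b @v10: history=[(5, 36)] -> pick v5 -> 36
v13: WRITE b=65  (b history now [(5, 36), (13, 65)])
v14: WRITE a=3  (a history now [(1, 39), (10, 61), (14, 3)])
v15: WRITE e=17  (e history now [(4, 45), (6, 26), (11, 19), (15, 17)])
v16: WRITE c=79  (c history now [(2, 62), (3, 2), (8, 57), (16, 79)])
v17: WRITE b=61  (b history now [(5, 36), (13, 65), (17, 61)])
v18: WRITE c=69  (c history now [(2, 62), (3, 2), (8, 57), (16, 79), (18, 69)])
READ a @v3: history=[(1, 39), (10, 61), (14, 3)] -> pick v1 -> 39
READ e @v1: history=[(4, 45), (6, 26), (11, 19), (15, 17)] -> no version <= 1 -> NONE
v19: WRITE d=26  (d history now [(7, 72), (9, 11), (12, 52), (19, 26)])
v20: WRITE e=17  (e history now [(4, 45), (6, 26), (11, 19), (15, 17), (20, 17)])
v21: WRITE c=45  (c history now [(2, 62), (3, 2), (8, 57), (16, 79), (18, 69), (21, 45)])
v22: WRITE c=8  (c history now [(2, 62), (3, 2), (8, 57), (16, 79), (18, 69), (21, 45), (22, 8)])
v23: WRITE e=65  (e history now [(4, 45), (6, 26), (11, 19), (15, 17), (20, 17), (23, 65)])
v24: WRITE d=56  (d history now [(7, 72), (9, 11), (12, 52), (19, 26), (24, 56)])
v25: WRITE e=48  (e history now [(4, 45), (6, 26), (11, 19), (15, 17), (20, 17), (23, 65), (25, 48)])
v26: WRITE e=55  (e history now [(4, 45), (6, 26), (11, 19), (15, 17), (20, 17), (23, 65), (25, 48), (26, 55)])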